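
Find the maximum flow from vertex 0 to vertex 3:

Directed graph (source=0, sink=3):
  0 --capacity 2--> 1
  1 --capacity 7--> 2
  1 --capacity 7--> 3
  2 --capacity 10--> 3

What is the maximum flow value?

Computing max flow:
  Flow on (0->1): 2/2
  Flow on (1->3): 2/7
Maximum flow = 2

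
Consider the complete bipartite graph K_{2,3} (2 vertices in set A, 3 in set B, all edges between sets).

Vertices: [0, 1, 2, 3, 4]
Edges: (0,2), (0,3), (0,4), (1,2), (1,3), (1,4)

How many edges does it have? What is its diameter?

K_{2,3} has 2 * 3 = 6 edges.
Any vertex reaches any opposite-side vertex in 1 step; same-side vertices reach in 2 steps via any opposite-side vertex.
Diameter = 2.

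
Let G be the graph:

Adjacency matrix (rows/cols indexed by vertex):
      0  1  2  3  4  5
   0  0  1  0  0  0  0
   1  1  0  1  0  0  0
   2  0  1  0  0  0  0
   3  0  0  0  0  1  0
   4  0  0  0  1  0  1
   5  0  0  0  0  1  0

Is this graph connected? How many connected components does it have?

Checking connectivity: the graph has 2 connected component(s).
Components: [[0, 1, 2], [3, 4, 5]]. The graph is NOT connected.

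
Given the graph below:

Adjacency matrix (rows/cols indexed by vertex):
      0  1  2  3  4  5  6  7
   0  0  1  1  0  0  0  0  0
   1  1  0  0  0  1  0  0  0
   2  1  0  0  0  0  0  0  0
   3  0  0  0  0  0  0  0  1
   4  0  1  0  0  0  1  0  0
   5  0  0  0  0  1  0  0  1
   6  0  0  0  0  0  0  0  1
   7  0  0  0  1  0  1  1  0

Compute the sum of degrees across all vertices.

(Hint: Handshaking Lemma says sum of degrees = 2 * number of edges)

Count edges: 7 edges.
By Handshaking Lemma: sum of degrees = 2 * 7 = 14.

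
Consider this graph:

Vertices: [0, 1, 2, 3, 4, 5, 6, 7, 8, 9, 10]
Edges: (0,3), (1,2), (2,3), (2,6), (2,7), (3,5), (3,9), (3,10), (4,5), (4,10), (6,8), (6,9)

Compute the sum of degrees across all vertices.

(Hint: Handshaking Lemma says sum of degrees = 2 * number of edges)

Count edges: 12 edges.
By Handshaking Lemma: sum of degrees = 2 * 12 = 24.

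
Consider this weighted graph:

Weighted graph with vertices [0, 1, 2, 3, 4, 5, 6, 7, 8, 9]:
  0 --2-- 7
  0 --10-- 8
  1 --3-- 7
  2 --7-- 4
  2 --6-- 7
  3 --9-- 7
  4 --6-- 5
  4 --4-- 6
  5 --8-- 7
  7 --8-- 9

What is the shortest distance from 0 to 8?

Using Dijkstra's algorithm from vertex 0:
Shortest path: 0 -> 8
Total weight: 10 = 10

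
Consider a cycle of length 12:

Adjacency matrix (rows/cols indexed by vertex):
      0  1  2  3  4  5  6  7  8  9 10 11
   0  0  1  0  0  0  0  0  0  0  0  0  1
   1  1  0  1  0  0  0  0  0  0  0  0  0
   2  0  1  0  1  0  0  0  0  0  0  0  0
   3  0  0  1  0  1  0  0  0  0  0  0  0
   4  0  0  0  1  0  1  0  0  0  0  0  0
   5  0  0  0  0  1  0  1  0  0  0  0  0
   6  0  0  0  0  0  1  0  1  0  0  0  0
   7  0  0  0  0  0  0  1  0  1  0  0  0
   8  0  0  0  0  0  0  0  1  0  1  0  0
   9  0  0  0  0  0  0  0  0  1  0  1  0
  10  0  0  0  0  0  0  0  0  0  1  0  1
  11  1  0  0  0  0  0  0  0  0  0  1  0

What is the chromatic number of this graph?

This is an even cycle (C_12). Even cycles are bipartite.
Chromatic number = 2.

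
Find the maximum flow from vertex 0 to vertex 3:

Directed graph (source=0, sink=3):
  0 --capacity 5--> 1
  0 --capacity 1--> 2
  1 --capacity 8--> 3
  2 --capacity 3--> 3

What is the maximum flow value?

Computing max flow:
  Flow on (0->1): 5/5
  Flow on (0->2): 1/1
  Flow on (1->3): 5/8
  Flow on (2->3): 1/3
Maximum flow = 6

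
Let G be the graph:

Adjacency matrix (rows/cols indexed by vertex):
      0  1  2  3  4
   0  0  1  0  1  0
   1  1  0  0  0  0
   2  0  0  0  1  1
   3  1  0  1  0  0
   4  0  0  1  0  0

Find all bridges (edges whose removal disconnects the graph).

A bridge is an edge whose removal increases the number of connected components.
Bridges found: (0,1), (0,3), (2,3), (2,4)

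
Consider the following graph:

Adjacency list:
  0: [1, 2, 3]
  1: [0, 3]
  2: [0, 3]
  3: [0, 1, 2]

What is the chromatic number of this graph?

The graph has a maximum clique of size 3 (lower bound on chromatic number).
A valid 3-coloring: {0: 0, 1: 2, 2: 2, 3: 1}.
Chromatic number = 3.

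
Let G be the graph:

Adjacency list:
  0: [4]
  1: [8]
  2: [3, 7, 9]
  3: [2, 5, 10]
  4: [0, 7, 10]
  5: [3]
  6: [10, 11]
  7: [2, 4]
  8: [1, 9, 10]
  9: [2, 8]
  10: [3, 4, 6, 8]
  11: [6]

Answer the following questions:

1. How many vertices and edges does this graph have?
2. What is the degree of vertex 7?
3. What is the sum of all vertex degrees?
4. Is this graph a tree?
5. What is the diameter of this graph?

Count: 12 vertices, 13 edges.
Vertex 7 has neighbors [2, 4], degree = 2.
Handshaking lemma: 2 * 13 = 26.
A tree on 12 vertices has 11 edges. This graph has 13 edges (2 extra). Not a tree.
Diameter (longest shortest path) = 4.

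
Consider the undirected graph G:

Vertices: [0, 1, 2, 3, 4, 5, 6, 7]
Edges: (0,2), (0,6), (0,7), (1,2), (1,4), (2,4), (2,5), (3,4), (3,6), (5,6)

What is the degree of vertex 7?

Vertex 7 has neighbors [0], so deg(7) = 1.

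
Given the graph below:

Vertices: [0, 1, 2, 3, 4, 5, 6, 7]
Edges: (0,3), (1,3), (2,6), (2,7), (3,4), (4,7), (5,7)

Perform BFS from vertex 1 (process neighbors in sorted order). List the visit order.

BFS from vertex 1 (neighbors processed in ascending order):
Visit order: 1, 3, 0, 4, 7, 2, 5, 6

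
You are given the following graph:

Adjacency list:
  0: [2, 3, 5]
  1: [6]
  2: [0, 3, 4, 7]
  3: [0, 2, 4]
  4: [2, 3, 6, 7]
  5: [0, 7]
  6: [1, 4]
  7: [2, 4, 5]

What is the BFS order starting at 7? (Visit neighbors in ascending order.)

BFS from vertex 7 (neighbors processed in ascending order):
Visit order: 7, 2, 4, 5, 0, 3, 6, 1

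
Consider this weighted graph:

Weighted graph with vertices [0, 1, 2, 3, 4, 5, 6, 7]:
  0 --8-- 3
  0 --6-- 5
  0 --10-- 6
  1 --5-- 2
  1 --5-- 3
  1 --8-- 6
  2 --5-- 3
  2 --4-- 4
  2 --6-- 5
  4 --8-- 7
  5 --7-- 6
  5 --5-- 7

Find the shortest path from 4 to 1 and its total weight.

Using Dijkstra's algorithm from vertex 4:
Shortest path: 4 -> 2 -> 1
Total weight: 4 + 5 = 9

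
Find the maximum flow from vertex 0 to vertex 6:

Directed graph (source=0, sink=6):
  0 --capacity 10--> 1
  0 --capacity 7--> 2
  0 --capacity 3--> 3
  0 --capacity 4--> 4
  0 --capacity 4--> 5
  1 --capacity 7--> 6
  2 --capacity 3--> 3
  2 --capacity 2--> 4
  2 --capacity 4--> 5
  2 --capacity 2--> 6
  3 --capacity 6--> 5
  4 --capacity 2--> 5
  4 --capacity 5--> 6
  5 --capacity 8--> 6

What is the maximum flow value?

Computing max flow:
  Flow on (0->1): 7/10
  Flow on (0->2): 4/7
  Flow on (0->3): 3/3
  Flow on (0->4): 4/4
  Flow on (0->5): 4/4
  Flow on (1->6): 7/7
  Flow on (2->4): 2/2
  Flow on (2->6): 2/2
  Flow on (3->5): 3/6
  Flow on (4->5): 1/2
  Flow on (4->6): 5/5
  Flow on (5->6): 8/8
Maximum flow = 22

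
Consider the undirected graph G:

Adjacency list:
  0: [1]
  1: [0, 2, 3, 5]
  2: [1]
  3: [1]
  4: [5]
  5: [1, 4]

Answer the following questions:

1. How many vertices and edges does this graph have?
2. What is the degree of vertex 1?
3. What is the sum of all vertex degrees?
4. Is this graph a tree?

Count: 6 vertices, 5 edges.
Vertex 1 has neighbors [0, 2, 3, 5], degree = 4.
Handshaking lemma: 2 * 5 = 10.
A graph is a tree iff it is connected and has exactly n-1 edges. This graph is connected (all 6 vertices in one component) and has 6-1 = 5 edges. It is a tree.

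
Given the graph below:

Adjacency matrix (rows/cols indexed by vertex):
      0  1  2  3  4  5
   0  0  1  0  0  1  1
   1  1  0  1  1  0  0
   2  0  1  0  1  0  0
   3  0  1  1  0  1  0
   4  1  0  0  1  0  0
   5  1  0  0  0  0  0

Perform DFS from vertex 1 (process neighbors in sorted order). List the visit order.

DFS from vertex 1 (neighbors processed in ascending order):
Visit order: 1, 0, 4, 3, 2, 5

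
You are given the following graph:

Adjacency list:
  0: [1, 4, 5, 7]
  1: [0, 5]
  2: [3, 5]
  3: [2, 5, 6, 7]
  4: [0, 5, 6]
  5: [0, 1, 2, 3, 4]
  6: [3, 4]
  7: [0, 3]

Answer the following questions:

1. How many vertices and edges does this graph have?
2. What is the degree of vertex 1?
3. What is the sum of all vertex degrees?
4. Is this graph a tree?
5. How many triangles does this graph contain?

Count: 8 vertices, 12 edges.
Vertex 1 has neighbors [0, 5], degree = 2.
Handshaking lemma: 2 * 12 = 24.
A tree on 8 vertices has 7 edges. This graph has 12 edges (5 extra). Not a tree.
Number of triangles = 3.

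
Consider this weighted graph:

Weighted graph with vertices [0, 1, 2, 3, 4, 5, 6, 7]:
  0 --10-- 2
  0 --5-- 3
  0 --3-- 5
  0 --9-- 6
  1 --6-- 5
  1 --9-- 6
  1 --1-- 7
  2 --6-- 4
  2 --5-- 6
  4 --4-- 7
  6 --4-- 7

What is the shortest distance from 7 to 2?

Using Dijkstra's algorithm from vertex 7:
Shortest path: 7 -> 6 -> 2
Total weight: 4 + 5 = 9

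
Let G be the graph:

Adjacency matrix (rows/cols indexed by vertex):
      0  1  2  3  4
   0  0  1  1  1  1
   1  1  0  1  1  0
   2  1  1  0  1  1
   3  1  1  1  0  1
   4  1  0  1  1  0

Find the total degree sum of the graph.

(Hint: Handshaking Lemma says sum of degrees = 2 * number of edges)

Count edges: 9 edges.
By Handshaking Lemma: sum of degrees = 2 * 9 = 18.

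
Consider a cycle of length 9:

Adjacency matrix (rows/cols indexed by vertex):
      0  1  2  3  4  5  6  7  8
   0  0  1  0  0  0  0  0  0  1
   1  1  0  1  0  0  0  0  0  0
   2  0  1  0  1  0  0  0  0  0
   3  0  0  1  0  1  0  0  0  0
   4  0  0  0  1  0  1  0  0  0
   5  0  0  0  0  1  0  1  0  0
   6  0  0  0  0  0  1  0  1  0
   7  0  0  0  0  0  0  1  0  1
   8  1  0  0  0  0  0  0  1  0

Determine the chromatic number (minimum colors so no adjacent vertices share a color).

This is an odd cycle (C_9). Odd cycles are not bipartite (any 2-coloring forces two adjacent vertices to match), and 3 colors suffice.
Chromatic number = 3.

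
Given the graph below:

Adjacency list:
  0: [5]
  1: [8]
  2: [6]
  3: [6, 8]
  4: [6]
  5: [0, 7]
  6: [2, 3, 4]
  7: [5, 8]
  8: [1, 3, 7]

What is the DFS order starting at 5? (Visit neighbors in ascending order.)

DFS from vertex 5 (neighbors processed in ascending order):
Visit order: 5, 0, 7, 8, 1, 3, 6, 2, 4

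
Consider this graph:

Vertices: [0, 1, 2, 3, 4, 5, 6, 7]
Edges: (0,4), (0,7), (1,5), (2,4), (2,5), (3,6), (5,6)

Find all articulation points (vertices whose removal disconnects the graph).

An articulation point is a vertex whose removal disconnects the graph.
Articulation points: [0, 2, 4, 5, 6]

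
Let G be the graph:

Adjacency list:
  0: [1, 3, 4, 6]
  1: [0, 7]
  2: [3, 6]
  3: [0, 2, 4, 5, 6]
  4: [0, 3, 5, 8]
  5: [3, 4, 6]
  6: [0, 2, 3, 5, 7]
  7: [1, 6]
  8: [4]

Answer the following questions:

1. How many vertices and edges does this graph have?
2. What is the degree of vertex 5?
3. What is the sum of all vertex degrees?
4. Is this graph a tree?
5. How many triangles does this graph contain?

Count: 9 vertices, 14 edges.
Vertex 5 has neighbors [3, 4, 6], degree = 3.
Handshaking lemma: 2 * 14 = 28.
A tree on 9 vertices has 8 edges. This graph has 14 edges (6 extra). Not a tree.
Number of triangles = 5.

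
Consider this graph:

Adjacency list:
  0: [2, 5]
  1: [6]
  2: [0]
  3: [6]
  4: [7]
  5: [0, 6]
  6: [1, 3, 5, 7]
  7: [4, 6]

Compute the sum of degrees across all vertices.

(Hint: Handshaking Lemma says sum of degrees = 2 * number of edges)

Count edges: 7 edges.
By Handshaking Lemma: sum of degrees = 2 * 7 = 14.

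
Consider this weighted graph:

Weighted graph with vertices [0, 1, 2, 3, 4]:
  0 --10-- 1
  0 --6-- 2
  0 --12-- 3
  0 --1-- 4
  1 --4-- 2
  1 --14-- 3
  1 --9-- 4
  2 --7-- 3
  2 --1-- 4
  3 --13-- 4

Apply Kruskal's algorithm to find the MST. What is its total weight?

Applying Kruskal's algorithm (sort edges by weight, add if no cycle):
  Add (0,4) w=1
  Add (2,4) w=1
  Add (1,2) w=4
  Skip (0,2) w=6 (creates cycle)
  Add (2,3) w=7
  Skip (1,4) w=9 (creates cycle)
  Skip (0,1) w=10 (creates cycle)
  Skip (0,3) w=12 (creates cycle)
  Skip (3,4) w=13 (creates cycle)
  Skip (1,3) w=14 (creates cycle)
MST weight = 13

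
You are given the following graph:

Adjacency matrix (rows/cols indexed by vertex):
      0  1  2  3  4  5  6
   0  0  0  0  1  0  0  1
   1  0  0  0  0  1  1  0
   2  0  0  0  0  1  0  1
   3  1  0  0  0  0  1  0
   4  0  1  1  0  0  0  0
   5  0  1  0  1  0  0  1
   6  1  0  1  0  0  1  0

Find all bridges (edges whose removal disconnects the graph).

No bridges found. The graph is 2-edge-connected (no single edge removal disconnects it).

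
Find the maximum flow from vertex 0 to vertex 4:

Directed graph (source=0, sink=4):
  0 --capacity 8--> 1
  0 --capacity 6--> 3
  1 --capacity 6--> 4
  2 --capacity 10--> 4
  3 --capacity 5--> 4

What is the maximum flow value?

Computing max flow:
  Flow on (0->1): 6/8
  Flow on (0->3): 5/6
  Flow on (1->4): 6/6
  Flow on (3->4): 5/5
Maximum flow = 11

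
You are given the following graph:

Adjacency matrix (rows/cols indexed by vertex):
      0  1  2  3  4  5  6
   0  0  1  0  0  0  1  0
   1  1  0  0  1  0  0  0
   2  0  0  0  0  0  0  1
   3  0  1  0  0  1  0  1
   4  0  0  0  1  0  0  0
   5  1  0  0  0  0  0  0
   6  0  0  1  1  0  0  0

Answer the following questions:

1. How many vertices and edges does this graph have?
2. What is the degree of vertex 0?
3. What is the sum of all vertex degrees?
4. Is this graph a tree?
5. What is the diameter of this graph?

Count: 7 vertices, 6 edges.
Vertex 0 has neighbors [1, 5], degree = 2.
Handshaking lemma: 2 * 6 = 12.
A graph is a tree iff it is connected and has exactly n-1 edges. This graph is connected (all 7 vertices in one component) and has 7-1 = 6 edges. It is a tree.
Diameter (longest shortest path) = 5.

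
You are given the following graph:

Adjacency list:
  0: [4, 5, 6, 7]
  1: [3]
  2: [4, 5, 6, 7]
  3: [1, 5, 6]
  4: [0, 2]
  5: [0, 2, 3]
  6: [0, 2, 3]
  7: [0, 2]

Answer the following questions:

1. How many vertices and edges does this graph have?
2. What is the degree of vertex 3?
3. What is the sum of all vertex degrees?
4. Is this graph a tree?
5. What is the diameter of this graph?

Count: 8 vertices, 11 edges.
Vertex 3 has neighbors [1, 5, 6], degree = 3.
Handshaking lemma: 2 * 11 = 22.
A tree on 8 vertices has 7 edges. This graph has 11 edges (4 extra). Not a tree.
Diameter (longest shortest path) = 4.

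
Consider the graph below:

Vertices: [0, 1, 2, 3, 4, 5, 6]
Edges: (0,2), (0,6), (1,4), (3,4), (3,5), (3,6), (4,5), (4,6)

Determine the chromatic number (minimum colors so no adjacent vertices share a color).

The graph has a maximum clique of size 3 (lower bound on chromatic number).
A valid 3-coloring: {0: 0, 1: 1, 2: 1, 3: 1, 4: 0, 5: 2, 6: 2}.
Chromatic number = 3.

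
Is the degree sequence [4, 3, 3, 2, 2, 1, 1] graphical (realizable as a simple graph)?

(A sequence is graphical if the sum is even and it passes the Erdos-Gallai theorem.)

Sum of degrees = 16. Sum is even and passes Erdos-Gallai. The sequence IS graphical.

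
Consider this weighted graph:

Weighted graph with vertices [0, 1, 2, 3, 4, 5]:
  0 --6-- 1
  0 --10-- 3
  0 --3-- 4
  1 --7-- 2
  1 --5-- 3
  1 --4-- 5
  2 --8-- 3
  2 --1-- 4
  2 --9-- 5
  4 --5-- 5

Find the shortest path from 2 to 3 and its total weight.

Using Dijkstra's algorithm from vertex 2:
Shortest path: 2 -> 3
Total weight: 8 = 8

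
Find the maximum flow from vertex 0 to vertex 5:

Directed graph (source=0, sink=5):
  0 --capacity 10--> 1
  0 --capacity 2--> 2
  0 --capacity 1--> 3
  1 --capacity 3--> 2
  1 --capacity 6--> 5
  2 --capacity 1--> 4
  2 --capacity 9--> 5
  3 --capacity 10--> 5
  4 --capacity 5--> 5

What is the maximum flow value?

Computing max flow:
  Flow on (0->1): 9/10
  Flow on (0->2): 2/2
  Flow on (0->3): 1/1
  Flow on (1->2): 3/3
  Flow on (1->5): 6/6
  Flow on (2->5): 5/9
  Flow on (3->5): 1/10
Maximum flow = 12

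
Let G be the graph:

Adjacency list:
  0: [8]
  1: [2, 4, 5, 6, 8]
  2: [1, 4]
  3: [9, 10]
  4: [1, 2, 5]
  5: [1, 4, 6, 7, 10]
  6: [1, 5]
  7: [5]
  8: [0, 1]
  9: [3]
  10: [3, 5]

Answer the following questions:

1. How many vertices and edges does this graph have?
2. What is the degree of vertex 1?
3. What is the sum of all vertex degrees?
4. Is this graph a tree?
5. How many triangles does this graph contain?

Count: 11 vertices, 13 edges.
Vertex 1 has neighbors [2, 4, 5, 6, 8], degree = 5.
Handshaking lemma: 2 * 13 = 26.
A tree on 11 vertices has 10 edges. This graph has 13 edges (3 extra). Not a tree.
Number of triangles = 3.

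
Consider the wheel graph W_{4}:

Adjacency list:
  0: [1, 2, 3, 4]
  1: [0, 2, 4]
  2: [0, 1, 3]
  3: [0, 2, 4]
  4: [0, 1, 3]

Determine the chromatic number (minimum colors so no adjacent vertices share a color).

W_{4} = C_{4} plus a hub adjacent to every cycle vertex.
The outer cycle needs 2 colors (even cycle); the hub is adjacent to all of them so needs a fresh color.
Chromatic number = 2 + 1 = 3.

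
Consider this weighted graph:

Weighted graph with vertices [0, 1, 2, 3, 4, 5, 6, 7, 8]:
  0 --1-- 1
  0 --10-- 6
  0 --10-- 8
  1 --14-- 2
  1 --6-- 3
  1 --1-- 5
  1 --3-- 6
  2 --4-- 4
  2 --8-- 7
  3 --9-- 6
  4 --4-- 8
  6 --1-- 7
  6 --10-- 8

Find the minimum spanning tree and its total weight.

Applying Kruskal's algorithm (sort edges by weight, add if no cycle):
  Add (0,1) w=1
  Add (1,5) w=1
  Add (6,7) w=1
  Add (1,6) w=3
  Add (2,4) w=4
  Add (4,8) w=4
  Add (1,3) w=6
  Add (2,7) w=8
  Skip (3,6) w=9 (creates cycle)
  Skip (0,8) w=10 (creates cycle)
  Skip (0,6) w=10 (creates cycle)
  Skip (6,8) w=10 (creates cycle)
  Skip (1,2) w=14 (creates cycle)
MST weight = 28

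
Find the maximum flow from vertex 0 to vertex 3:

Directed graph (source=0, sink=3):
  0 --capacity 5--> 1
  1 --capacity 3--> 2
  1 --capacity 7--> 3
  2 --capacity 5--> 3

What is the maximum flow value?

Computing max flow:
  Flow on (0->1): 5/5
  Flow on (1->3): 5/7
Maximum flow = 5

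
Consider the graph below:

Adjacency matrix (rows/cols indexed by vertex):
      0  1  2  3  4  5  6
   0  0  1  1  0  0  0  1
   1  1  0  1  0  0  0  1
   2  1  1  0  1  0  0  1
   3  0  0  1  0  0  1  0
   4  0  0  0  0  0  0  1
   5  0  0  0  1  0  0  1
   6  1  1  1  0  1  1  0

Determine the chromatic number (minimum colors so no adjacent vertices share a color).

The graph has a maximum clique of size 4 (lower bound on chromatic number).
A valid 4-coloring: {0: 2, 1: 3, 2: 1, 3: 0, 4: 1, 5: 1, 6: 0}.
Chromatic number = 4.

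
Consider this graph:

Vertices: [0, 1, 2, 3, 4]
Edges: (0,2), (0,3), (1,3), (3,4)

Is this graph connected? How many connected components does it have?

Checking connectivity: the graph has 1 connected component(s).
All vertices are reachable from each other. The graph IS connected.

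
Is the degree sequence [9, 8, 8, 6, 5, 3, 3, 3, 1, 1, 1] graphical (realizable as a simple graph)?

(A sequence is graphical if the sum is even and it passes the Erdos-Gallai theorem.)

Sum of degrees = 48. Sum is even but fails Erdos-Gallai. The sequence is NOT graphical.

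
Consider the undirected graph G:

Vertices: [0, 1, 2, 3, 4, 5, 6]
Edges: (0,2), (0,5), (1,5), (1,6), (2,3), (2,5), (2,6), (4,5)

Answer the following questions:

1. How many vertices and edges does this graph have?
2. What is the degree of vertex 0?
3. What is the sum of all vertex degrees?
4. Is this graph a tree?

Count: 7 vertices, 8 edges.
Vertex 0 has neighbors [2, 5], degree = 2.
Handshaking lemma: 2 * 8 = 16.
A tree on 7 vertices has 6 edges. This graph has 8 edges (2 extra). Not a tree.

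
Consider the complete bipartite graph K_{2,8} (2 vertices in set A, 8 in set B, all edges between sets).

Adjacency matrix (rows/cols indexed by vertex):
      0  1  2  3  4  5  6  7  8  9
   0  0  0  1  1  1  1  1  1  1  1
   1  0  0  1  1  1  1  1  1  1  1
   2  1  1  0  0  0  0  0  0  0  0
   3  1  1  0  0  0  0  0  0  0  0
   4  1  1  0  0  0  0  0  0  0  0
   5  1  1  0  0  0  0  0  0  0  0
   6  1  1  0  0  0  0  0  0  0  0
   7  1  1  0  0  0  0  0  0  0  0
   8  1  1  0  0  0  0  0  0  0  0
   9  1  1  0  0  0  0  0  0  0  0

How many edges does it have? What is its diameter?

K_{2,8} has 2 * 8 = 16 edges.
Any vertex reaches any opposite-side vertex in 1 step; same-side vertices reach in 2 steps via any opposite-side vertex.
Diameter = 2.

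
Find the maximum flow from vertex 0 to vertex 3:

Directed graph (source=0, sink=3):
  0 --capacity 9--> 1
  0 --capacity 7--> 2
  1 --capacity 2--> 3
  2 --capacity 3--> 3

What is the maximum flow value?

Computing max flow:
  Flow on (0->1): 2/9
  Flow on (0->2): 3/7
  Flow on (1->3): 2/2
  Flow on (2->3): 3/3
Maximum flow = 5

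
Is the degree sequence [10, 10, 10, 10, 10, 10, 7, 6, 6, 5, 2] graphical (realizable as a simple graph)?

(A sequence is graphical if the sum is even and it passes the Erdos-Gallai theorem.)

Sum of degrees = 86. Sum is even but fails Erdos-Gallai. The sequence is NOT graphical.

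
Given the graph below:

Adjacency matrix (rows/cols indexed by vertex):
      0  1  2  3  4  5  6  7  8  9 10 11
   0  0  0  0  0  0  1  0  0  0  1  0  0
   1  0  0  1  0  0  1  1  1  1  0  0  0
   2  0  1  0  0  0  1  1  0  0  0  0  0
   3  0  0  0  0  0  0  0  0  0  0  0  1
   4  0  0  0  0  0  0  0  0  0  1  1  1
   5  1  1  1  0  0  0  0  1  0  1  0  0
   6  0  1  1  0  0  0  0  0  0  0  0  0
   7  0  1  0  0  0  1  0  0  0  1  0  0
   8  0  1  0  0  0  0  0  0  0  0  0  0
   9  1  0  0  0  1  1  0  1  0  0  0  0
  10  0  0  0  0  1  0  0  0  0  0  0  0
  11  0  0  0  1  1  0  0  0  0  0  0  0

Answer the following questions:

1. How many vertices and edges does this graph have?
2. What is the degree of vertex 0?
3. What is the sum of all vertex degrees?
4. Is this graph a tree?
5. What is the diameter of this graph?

Count: 12 vertices, 16 edges.
Vertex 0 has neighbors [5, 9], degree = 2.
Handshaking lemma: 2 * 16 = 32.
A tree on 12 vertices has 11 edges. This graph has 16 edges (5 extra). Not a tree.
Diameter (longest shortest path) = 6.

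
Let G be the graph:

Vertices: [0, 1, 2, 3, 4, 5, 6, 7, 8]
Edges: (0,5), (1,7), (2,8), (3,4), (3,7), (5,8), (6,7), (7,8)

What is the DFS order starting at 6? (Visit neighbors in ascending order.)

DFS from vertex 6 (neighbors processed in ascending order):
Visit order: 6, 7, 1, 3, 4, 8, 2, 5, 0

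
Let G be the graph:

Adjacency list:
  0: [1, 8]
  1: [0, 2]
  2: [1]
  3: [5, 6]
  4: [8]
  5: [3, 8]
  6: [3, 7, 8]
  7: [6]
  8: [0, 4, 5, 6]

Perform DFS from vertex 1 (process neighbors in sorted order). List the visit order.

DFS from vertex 1 (neighbors processed in ascending order):
Visit order: 1, 0, 8, 4, 5, 3, 6, 7, 2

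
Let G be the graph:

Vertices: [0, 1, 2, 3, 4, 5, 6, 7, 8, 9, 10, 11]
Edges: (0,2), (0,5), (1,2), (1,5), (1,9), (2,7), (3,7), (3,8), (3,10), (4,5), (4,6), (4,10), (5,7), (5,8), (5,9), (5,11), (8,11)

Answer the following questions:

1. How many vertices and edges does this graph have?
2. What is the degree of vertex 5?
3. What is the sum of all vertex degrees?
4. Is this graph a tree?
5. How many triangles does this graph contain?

Count: 12 vertices, 17 edges.
Vertex 5 has neighbors [0, 1, 4, 7, 8, 9, 11], degree = 7.
Handshaking lemma: 2 * 17 = 34.
A tree on 12 vertices has 11 edges. This graph has 17 edges (6 extra). Not a tree.
Number of triangles = 2.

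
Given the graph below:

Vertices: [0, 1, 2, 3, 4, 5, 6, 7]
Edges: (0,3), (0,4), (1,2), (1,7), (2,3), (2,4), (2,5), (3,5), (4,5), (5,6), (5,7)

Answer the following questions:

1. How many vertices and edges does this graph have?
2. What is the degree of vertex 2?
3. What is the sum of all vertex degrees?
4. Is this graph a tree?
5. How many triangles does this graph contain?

Count: 8 vertices, 11 edges.
Vertex 2 has neighbors [1, 3, 4, 5], degree = 4.
Handshaking lemma: 2 * 11 = 22.
A tree on 8 vertices has 7 edges. This graph has 11 edges (4 extra). Not a tree.
Number of triangles = 2.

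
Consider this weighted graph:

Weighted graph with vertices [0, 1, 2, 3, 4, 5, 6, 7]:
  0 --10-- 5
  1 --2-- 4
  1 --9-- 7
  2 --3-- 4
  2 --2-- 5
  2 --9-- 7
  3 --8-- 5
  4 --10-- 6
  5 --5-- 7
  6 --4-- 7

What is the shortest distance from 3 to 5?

Using Dijkstra's algorithm from vertex 3:
Shortest path: 3 -> 5
Total weight: 8 = 8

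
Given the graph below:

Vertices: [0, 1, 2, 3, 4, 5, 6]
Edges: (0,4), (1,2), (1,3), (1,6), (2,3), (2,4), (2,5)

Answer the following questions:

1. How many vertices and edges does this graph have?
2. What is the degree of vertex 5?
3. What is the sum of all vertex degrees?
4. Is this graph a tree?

Count: 7 vertices, 7 edges.
Vertex 5 has neighbors [2], degree = 1.
Handshaking lemma: 2 * 7 = 14.
A tree on 7 vertices has 6 edges. This graph has 7 edges (1 extra). Not a tree.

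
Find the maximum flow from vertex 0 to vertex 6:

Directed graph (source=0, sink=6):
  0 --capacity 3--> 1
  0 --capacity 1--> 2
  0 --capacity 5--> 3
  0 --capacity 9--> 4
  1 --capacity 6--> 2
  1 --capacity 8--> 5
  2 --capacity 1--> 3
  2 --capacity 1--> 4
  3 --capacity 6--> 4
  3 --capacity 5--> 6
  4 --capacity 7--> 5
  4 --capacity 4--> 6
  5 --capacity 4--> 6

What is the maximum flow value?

Computing max flow:
  Flow on (0->2): 1/1
  Flow on (0->3): 5/5
  Flow on (0->4): 7/9
  Flow on (2->3): 1/1
  Flow on (3->4): 1/6
  Flow on (3->6): 5/5
  Flow on (4->5): 4/7
  Flow on (4->6): 4/4
  Flow on (5->6): 4/4
Maximum flow = 13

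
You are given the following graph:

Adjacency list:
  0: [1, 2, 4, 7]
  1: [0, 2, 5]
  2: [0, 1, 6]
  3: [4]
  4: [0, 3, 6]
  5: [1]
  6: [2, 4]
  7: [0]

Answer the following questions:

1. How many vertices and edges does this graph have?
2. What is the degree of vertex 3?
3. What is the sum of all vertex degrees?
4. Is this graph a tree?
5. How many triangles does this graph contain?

Count: 8 vertices, 9 edges.
Vertex 3 has neighbors [4], degree = 1.
Handshaking lemma: 2 * 9 = 18.
A tree on 8 vertices has 7 edges. This graph has 9 edges (2 extra). Not a tree.
Number of triangles = 1.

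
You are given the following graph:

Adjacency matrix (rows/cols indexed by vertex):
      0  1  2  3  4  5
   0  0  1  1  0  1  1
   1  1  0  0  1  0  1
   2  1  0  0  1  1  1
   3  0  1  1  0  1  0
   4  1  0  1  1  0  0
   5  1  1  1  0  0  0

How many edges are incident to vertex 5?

Vertex 5 has neighbors [0, 1, 2], so deg(5) = 3.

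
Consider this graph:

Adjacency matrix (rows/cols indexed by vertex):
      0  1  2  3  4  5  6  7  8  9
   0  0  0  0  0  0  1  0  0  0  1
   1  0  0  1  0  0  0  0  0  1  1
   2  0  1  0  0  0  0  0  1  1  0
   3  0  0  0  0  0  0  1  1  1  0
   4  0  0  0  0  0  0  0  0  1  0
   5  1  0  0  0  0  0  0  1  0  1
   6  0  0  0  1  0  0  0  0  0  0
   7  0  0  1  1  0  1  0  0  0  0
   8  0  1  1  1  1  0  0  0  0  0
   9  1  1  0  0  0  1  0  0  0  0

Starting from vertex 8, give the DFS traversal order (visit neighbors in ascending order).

DFS from vertex 8 (neighbors processed in ascending order):
Visit order: 8, 1, 2, 7, 3, 6, 5, 0, 9, 4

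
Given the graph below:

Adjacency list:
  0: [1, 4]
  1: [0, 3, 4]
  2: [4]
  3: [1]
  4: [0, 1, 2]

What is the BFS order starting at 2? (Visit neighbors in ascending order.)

BFS from vertex 2 (neighbors processed in ascending order):
Visit order: 2, 4, 0, 1, 3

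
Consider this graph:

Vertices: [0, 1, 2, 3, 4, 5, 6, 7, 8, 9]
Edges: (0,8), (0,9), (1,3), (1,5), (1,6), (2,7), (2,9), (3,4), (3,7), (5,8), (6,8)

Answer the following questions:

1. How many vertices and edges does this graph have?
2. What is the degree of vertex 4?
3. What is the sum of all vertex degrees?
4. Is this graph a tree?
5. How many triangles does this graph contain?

Count: 10 vertices, 11 edges.
Vertex 4 has neighbors [3], degree = 1.
Handshaking lemma: 2 * 11 = 22.
A tree on 10 vertices has 9 edges. This graph has 11 edges (2 extra). Not a tree.
Number of triangles = 0.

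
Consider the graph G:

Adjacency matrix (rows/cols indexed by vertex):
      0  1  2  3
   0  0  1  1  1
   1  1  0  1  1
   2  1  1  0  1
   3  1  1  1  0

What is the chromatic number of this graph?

The graph has a maximum clique of size 4 (lower bound on chromatic number).
A valid 4-coloring: {0: 0, 1: 1, 2: 2, 3: 3}.
Chromatic number = 4.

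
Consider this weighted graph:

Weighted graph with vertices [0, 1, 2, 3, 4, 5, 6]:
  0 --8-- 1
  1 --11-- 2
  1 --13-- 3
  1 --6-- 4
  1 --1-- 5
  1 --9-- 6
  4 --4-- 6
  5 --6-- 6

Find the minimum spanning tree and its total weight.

Applying Kruskal's algorithm (sort edges by weight, add if no cycle):
  Add (1,5) w=1
  Add (4,6) w=4
  Add (1,4) w=6
  Skip (5,6) w=6 (creates cycle)
  Add (0,1) w=8
  Skip (1,6) w=9 (creates cycle)
  Add (1,2) w=11
  Add (1,3) w=13
MST weight = 43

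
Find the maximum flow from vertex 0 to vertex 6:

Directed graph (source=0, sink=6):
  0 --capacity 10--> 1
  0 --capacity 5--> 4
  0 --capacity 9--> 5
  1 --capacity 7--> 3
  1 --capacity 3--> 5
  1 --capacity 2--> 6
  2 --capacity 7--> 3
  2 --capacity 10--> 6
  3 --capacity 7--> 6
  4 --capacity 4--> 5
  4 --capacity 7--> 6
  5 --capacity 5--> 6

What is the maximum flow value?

Computing max flow:
  Flow on (0->1): 9/10
  Flow on (0->4): 5/5
  Flow on (0->5): 5/9
  Flow on (1->3): 7/7
  Flow on (1->6): 2/2
  Flow on (3->6): 7/7
  Flow on (4->6): 5/7
  Flow on (5->6): 5/5
Maximum flow = 19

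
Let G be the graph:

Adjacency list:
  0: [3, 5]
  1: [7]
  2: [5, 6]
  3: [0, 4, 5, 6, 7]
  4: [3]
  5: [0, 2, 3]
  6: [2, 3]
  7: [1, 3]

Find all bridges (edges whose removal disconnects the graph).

A bridge is an edge whose removal increases the number of connected components.
Bridges found: (1,7), (3,4), (3,7)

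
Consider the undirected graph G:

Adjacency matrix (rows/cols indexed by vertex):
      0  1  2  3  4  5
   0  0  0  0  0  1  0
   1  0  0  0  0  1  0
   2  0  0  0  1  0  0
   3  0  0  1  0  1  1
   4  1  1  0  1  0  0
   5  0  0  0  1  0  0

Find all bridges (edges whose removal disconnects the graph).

A bridge is an edge whose removal increases the number of connected components.
Bridges found: (0,4), (1,4), (2,3), (3,4), (3,5)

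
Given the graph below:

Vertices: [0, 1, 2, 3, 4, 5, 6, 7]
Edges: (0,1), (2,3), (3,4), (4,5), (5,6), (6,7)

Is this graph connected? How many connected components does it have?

Checking connectivity: the graph has 2 connected component(s).
Components: [[0, 1], [2, 3, 4, 5, 6, 7]]. The graph is NOT connected.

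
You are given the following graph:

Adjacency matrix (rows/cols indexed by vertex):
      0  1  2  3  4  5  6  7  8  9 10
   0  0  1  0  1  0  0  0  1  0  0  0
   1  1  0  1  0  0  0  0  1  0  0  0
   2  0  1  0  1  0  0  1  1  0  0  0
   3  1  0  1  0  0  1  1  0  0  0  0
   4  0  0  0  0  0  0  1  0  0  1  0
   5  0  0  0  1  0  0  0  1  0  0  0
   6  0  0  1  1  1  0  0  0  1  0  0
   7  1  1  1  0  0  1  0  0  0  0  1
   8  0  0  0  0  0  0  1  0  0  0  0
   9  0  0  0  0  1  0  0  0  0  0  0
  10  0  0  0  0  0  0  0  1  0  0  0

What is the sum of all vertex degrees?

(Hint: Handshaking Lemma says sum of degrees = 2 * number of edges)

Count edges: 15 edges.
By Handshaking Lemma: sum of degrees = 2 * 15 = 30.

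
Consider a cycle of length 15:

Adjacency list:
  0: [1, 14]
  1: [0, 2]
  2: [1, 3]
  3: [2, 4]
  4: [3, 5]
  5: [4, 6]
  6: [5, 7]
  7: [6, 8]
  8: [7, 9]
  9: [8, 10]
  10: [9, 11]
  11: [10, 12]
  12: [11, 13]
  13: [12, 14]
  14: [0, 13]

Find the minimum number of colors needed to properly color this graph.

This is an odd cycle (C_15). Odd cycles are not bipartite (any 2-coloring forces two adjacent vertices to match), and 3 colors suffice.
Chromatic number = 3.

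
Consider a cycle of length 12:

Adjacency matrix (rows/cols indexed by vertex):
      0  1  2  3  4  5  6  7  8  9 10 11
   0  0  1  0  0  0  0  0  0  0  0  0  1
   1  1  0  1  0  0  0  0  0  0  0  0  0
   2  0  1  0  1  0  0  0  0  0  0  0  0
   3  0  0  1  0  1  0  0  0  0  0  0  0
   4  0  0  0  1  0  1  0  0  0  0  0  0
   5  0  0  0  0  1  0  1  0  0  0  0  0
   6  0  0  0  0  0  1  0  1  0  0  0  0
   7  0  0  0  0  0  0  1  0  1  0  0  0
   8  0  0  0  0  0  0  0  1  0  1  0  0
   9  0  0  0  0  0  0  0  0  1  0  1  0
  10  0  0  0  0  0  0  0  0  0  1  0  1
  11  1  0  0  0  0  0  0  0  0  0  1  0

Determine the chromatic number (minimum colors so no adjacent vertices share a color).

This is an even cycle (C_12). Even cycles are bipartite.
Chromatic number = 2.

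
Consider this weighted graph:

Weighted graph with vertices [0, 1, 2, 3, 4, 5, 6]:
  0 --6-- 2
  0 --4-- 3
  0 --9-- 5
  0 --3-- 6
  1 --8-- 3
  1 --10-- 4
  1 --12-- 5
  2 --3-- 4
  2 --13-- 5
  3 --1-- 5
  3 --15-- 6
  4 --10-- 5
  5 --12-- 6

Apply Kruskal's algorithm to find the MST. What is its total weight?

Applying Kruskal's algorithm (sort edges by weight, add if no cycle):
  Add (3,5) w=1
  Add (0,6) w=3
  Add (2,4) w=3
  Add (0,3) w=4
  Add (0,2) w=6
  Add (1,3) w=8
  Skip (0,5) w=9 (creates cycle)
  Skip (1,4) w=10 (creates cycle)
  Skip (4,5) w=10 (creates cycle)
  Skip (1,5) w=12 (creates cycle)
  Skip (5,6) w=12 (creates cycle)
  Skip (2,5) w=13 (creates cycle)
  Skip (3,6) w=15 (creates cycle)
MST weight = 25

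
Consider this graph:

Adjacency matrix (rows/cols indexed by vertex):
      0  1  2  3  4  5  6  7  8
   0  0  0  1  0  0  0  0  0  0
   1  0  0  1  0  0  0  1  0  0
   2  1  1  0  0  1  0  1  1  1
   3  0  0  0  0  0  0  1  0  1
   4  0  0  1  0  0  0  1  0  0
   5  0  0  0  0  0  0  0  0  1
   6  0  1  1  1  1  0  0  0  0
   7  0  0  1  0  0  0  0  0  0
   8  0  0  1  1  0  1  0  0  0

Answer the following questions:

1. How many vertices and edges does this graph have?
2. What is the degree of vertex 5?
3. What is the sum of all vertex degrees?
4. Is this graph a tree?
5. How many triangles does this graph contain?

Count: 9 vertices, 11 edges.
Vertex 5 has neighbors [8], degree = 1.
Handshaking lemma: 2 * 11 = 22.
A tree on 9 vertices has 8 edges. This graph has 11 edges (3 extra). Not a tree.
Number of triangles = 2.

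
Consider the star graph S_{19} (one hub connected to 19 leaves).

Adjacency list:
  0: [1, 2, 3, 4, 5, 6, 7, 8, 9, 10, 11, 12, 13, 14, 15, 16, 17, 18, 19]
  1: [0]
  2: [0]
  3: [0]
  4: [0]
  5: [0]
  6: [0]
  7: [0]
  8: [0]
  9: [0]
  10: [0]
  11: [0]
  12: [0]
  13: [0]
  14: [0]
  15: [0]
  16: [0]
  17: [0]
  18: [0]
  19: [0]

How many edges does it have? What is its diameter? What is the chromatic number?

Star graph S_{19}: the hub connects to all 19 leaves.
Edges = 19.
Diameter = 2 (any leaf to hub is 1, leaf to leaf through hub is 2).
Star graphs are bipartite (hub vs leaves), so chromatic number = 2.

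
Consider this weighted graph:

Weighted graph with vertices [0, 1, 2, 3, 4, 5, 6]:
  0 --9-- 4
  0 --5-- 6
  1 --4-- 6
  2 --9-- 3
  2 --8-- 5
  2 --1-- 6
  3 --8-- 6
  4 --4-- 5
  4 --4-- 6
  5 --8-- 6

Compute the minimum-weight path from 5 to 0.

Using Dijkstra's algorithm from vertex 5:
Shortest path: 5 -> 4 -> 0
Total weight: 4 + 9 = 13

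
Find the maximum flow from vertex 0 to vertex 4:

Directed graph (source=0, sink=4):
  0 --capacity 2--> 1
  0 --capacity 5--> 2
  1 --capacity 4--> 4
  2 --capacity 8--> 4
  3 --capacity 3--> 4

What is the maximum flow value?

Computing max flow:
  Flow on (0->1): 2/2
  Flow on (0->2): 5/5
  Flow on (1->4): 2/4
  Flow on (2->4): 5/8
Maximum flow = 7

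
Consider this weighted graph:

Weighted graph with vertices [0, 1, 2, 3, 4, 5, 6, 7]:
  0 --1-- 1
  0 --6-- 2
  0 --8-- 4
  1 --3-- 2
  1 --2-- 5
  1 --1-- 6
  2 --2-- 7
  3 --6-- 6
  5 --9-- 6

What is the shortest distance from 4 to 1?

Using Dijkstra's algorithm from vertex 4:
Shortest path: 4 -> 0 -> 1
Total weight: 8 + 1 = 9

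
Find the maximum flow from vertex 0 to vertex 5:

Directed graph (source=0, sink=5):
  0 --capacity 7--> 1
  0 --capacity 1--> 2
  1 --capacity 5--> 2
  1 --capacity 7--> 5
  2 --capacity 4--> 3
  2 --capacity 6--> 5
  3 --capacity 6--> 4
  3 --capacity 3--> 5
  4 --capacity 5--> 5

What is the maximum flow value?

Computing max flow:
  Flow on (0->1): 7/7
  Flow on (0->2): 1/1
  Flow on (1->5): 7/7
  Flow on (2->5): 1/6
Maximum flow = 8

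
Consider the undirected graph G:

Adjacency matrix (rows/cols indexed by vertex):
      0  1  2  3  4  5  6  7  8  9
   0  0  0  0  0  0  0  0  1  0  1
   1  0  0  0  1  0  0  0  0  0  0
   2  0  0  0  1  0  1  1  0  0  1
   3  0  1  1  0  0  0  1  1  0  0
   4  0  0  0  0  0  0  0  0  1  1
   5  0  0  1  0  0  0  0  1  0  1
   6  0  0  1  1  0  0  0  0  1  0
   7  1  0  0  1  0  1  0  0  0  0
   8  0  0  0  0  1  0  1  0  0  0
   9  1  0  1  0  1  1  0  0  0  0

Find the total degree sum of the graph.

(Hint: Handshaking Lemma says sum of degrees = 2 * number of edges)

Count edges: 14 edges.
By Handshaking Lemma: sum of degrees = 2 * 14 = 28.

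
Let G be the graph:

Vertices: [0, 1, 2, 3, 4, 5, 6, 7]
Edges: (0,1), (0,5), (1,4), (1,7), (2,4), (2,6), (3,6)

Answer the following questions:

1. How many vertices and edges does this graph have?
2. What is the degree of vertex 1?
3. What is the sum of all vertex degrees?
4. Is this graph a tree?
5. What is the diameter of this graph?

Count: 8 vertices, 7 edges.
Vertex 1 has neighbors [0, 4, 7], degree = 3.
Handshaking lemma: 2 * 7 = 14.
A graph is a tree iff it is connected and has exactly n-1 edges. This graph is connected (all 8 vertices in one component) and has 8-1 = 7 edges. It is a tree.
Diameter (longest shortest path) = 6.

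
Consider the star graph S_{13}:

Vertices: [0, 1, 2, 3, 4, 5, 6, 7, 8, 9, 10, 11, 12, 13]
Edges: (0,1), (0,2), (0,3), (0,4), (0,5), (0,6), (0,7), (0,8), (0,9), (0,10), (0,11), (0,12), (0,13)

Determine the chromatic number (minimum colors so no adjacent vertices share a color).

S_{13} has one hub adjacent to 13 leaves; leaves are pairwise non-adjacent.
Color the hub 0 and every leaf 1.
Chromatic number = 2.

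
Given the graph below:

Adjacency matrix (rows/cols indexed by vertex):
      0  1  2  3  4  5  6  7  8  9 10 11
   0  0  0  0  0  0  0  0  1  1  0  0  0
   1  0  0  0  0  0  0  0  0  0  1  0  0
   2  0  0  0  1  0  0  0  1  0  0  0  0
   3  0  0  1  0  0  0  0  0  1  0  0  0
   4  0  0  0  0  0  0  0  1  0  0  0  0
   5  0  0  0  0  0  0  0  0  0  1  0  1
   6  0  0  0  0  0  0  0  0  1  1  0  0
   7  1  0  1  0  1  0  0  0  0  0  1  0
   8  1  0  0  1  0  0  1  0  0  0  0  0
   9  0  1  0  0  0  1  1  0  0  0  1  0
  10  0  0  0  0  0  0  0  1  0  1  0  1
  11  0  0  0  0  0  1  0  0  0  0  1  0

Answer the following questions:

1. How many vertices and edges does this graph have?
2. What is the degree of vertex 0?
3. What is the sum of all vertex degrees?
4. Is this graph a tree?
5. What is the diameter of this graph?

Count: 12 vertices, 14 edges.
Vertex 0 has neighbors [7, 8], degree = 2.
Handshaking lemma: 2 * 14 = 28.
A tree on 12 vertices has 11 edges. This graph has 14 edges (3 extra). Not a tree.
Diameter (longest shortest path) = 4.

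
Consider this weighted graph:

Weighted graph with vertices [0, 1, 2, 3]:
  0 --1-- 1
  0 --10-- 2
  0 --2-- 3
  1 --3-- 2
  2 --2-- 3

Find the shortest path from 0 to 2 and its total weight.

Using Dijkstra's algorithm from vertex 0:
Shortest path: 0 -> 1 -> 2
Total weight: 1 + 3 = 4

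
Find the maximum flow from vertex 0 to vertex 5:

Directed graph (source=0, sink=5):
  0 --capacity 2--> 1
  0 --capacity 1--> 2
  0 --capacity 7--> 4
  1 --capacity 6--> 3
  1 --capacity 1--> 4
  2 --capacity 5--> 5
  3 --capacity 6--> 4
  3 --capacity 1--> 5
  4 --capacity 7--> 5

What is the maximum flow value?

Computing max flow:
  Flow on (0->1): 1/2
  Flow on (0->2): 1/1
  Flow on (0->4): 7/7
  Flow on (1->3): 1/6
  Flow on (2->5): 1/5
  Flow on (3->5): 1/1
  Flow on (4->5): 7/7
Maximum flow = 9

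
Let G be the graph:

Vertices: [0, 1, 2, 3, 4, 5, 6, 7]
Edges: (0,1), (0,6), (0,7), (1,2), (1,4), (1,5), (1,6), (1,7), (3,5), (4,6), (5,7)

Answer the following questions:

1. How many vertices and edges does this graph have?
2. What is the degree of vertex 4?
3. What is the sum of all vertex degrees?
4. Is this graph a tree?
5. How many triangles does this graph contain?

Count: 8 vertices, 11 edges.
Vertex 4 has neighbors [1, 6], degree = 2.
Handshaking lemma: 2 * 11 = 22.
A tree on 8 vertices has 7 edges. This graph has 11 edges (4 extra). Not a tree.
Number of triangles = 4.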